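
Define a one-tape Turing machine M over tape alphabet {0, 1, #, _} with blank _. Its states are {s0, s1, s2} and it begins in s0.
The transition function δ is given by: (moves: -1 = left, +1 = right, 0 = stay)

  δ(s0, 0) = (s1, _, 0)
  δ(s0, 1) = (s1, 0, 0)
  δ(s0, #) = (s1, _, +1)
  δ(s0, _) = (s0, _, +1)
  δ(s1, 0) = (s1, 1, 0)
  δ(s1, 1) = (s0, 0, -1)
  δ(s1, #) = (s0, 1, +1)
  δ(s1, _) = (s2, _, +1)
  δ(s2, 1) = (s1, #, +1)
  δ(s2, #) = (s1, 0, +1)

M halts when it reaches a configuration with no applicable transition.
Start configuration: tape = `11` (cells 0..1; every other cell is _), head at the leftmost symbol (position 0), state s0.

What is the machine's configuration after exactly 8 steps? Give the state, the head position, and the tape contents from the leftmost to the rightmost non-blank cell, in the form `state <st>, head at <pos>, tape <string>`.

state s2, head at 3, tape #

state=s0 head=0 tape=_[1]1__   (s0,1)→(s1,0,0)
state=s1 head=0 tape=_[0]1__   (s1,0)→(s1,1,0)
state=s1 head=0 tape=_[1]1__   (s1,1)→(s0,0,-1)
state=s0 head=-1 tape=[_]01__   (s0,_)→(s0,_,+1)
state=s0 head=0 tape=_[0]1__   (s0,0)→(s1,_,0)
state=s1 head=0 tape=_[_]1__   (s1,_)→(s2,_,+1)
state=s2 head=1 tape=__[1]__   (s2,1)→(s1,#,+1)
state=s1 head=2 tape=__#[_]_   (s1,_)→(s2,_,+1)
state=s2 head=3 tape=__#_[_]
After 8 steps: state s2, head at 3, tape #.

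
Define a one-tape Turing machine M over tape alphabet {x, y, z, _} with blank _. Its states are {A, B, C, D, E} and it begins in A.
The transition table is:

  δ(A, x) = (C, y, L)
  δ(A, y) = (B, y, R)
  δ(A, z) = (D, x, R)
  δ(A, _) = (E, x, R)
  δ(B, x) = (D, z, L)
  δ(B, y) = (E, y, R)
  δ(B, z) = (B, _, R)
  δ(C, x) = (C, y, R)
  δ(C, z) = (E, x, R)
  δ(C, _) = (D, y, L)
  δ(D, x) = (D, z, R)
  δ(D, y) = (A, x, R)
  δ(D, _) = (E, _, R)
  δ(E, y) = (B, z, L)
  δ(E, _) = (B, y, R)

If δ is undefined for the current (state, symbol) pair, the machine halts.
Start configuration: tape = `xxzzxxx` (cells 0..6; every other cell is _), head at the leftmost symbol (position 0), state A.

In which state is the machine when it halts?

state=A head=0 tape=__[x]xzzxxx   (A,x)→(C,y,L)
state=C head=-1 tape=_[_]yxzzxxx   (C,_)→(D,y,L)
state=D head=-2 tape=[_]yyxzzxxx   (D,_)→(E,_,R)
state=E head=-1 tape=_[y]yxzzxxx   (E,y)→(B,z,L)
state=B head=-2 tape=[_]zyxzzxxx
No transition is defined for (B, _); M halts in state B.

B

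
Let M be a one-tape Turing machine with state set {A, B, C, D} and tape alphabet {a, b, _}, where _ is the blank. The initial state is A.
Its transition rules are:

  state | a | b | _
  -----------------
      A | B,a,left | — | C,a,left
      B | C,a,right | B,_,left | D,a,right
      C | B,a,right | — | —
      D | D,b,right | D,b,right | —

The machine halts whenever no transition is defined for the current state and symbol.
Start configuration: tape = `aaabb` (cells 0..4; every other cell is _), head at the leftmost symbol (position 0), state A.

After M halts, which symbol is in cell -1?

a

A | _[a]aabb_   read a → write a, move left, go to B
B | [_]aaabb_   read _ → write a, move right, go to D
D | a[a]aabb_   read a → write b, move right, go to D
D | ab[a]abb_   read a → write b, move right, go to D
D | abb[a]bb_   read a → write b, move right, go to D
D | abbb[b]b_   read b → write b, move right, go to D
D | abbbb[b]_   read b → write b, move right, go to D
D | abbbbb[_]
Cell -1 holds a when M halts.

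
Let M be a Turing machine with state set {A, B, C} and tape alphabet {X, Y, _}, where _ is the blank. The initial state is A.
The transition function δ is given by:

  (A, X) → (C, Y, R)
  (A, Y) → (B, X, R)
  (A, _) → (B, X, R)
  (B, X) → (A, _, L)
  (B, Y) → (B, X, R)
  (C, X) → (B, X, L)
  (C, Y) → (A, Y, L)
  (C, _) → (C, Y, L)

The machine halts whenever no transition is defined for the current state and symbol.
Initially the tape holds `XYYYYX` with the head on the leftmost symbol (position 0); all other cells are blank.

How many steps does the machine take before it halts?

state=A head=0 tape=[X]YYYYX_   (A,X)→(C,Y,R)
state=C head=1 tape=Y[Y]YYYX_   (C,Y)→(A,Y,L)
state=A head=0 tape=[Y]YYYYX_   (A,Y)→(B,X,R)
state=B head=1 tape=X[Y]YYYX_   (B,Y)→(B,X,R)
state=B head=2 tape=XX[Y]YYX_   (B,Y)→(B,X,R)
state=B head=3 tape=XXX[Y]YX_   (B,Y)→(B,X,R)
state=B head=4 tape=XXXX[Y]X_   (B,Y)→(B,X,R)
state=B head=5 tape=XXXXX[X]_   (B,X)→(A,_,L)
state=A head=4 tape=XXXX[X]__   (A,X)→(C,Y,R)
state=C head=5 tape=XXXXY[_]_   (C,_)→(C,Y,L)
state=C head=4 tape=XXXX[Y]Y_   (C,Y)→(A,Y,L)
state=A head=3 tape=XXX[X]YY_   (A,X)→(C,Y,R)
state=C head=4 tape=XXXY[Y]Y_   (C,Y)→(A,Y,L)
state=A head=3 tape=XXX[Y]YY_   (A,Y)→(B,X,R)
state=B head=4 tape=XXXX[Y]Y_   (B,Y)→(B,X,R)
state=B head=5 tape=XXXXX[Y]_   (B,Y)→(B,X,R)
state=B head=6 tape=XXXXXX[_]
M halts after 16 transitions.

16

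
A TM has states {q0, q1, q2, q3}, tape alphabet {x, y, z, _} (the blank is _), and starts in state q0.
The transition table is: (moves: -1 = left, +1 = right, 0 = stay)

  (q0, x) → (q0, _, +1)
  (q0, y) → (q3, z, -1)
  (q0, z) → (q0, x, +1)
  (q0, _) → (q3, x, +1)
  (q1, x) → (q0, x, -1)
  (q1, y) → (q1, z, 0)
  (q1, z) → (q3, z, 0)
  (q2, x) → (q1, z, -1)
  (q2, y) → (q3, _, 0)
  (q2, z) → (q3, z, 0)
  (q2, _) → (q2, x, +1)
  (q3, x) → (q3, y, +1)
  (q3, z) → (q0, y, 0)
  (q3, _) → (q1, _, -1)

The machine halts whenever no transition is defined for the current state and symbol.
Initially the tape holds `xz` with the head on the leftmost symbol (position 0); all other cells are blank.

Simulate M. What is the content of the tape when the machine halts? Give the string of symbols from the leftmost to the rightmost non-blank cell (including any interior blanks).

yz

q0 | [x]z___   read x → write _, move +1, go to q0
q0 | _[z]___   read z → write x, move +1, go to q0
q0 | _x[_]__   read _ → write x, move +1, go to q3
q3 | _xx[_]_   read _ → write _, move -1, go to q1
q1 | _x[x]__   read x → write x, move -1, go to q0
q0 | _[x]x__   read x → write _, move +1, go to q0
q0 | __[x]__   read x → write _, move +1, go to q0
q0 | ___[_]_   read _ → write x, move +1, go to q3
q3 | ___x[_]   read _ → write _, move -1, go to q1
q1 | ___[x]_   read x → write x, move -1, go to q0
q0 | __[_]x_   read _ → write x, move +1, go to q3
q3 | __x[x]_   read x → write y, move +1, go to q3
q3 | __xy[_]   read _ → write _, move -1, go to q1
q1 | __x[y]_   read y → write z, move 0, go to q1
q1 | __x[z]_   read z → write z, move 0, go to q3
q3 | __x[z]_   read z → write y, move 0, go to q0
q0 | __x[y]_   read y → write z, move -1, go to q3
q3 | __[x]z_   read x → write y, move +1, go to q3
q3 | __y[z]_   read z → write y, move 0, go to q0
q0 | __y[y]_   read y → write z, move -1, go to q3
q3 | __[y]z_
The non-blank tape span at halt is yz.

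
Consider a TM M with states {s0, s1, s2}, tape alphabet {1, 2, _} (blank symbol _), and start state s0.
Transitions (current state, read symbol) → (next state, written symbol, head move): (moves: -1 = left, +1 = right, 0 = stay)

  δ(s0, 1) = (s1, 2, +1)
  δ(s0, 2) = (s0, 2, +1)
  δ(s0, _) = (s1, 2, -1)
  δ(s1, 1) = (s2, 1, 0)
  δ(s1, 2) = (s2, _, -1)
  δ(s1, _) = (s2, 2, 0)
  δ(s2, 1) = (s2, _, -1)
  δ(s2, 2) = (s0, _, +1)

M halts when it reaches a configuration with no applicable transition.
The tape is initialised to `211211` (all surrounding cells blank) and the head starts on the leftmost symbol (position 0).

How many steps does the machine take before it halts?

s0 | [2]11211_   read 2 → write 2, move +1, go to s0
s0 | 2[1]1211_   read 1 → write 2, move +1, go to s1
s1 | 22[1]211_   read 1 → write 1, move 0, go to s2
s2 | 22[1]211_   read 1 → write _, move -1, go to s2
s2 | 2[2]_211_   read 2 → write _, move +1, go to s0
s0 | 2_[_]211_   read _ → write 2, move -1, go to s1
s1 | 2[_]2211_   read _ → write 2, move 0, go to s2
s2 | 2[2]2211_   read 2 → write _, move +1, go to s0
s0 | 2_[2]211_   read 2 → write 2, move +1, go to s0
s0 | 2_2[2]11_   read 2 → write 2, move +1, go to s0
s0 | 2_22[1]1_   read 1 → write 2, move +1, go to s1
s1 | 2_222[1]_   read 1 → write 1, move 0, go to s2
s2 | 2_222[1]_   read 1 → write _, move -1, go to s2
s2 | 2_22[2]__   read 2 → write _, move +1, go to s0
s0 | 2_22_[_]_   read _ → write 2, move -1, go to s1
s1 | 2_22[_]2_   read _ → write 2, move 0, go to s2
s2 | 2_22[2]2_   read 2 → write _, move +1, go to s0
s0 | 2_22_[2]_   read 2 → write 2, move +1, go to s0
s0 | 2_22_2[_]   read _ → write 2, move -1, go to s1
s1 | 2_22_[2]2   read 2 → write _, move -1, go to s2
s2 | 2_22[_]_2
M halts after 20 transitions.

20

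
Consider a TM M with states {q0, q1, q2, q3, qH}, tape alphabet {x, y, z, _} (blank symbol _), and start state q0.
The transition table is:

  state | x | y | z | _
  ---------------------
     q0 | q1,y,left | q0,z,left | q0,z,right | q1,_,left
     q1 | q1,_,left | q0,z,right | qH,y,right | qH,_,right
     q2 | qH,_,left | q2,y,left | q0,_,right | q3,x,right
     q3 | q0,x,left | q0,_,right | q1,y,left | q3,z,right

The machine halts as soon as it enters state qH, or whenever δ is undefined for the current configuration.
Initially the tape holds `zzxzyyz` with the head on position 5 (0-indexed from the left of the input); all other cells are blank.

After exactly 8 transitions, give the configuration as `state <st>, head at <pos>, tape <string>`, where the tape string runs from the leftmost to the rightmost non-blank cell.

q0 | zzxzy[y]z_   read y → write z, move left, go to q0
q0 | zzxz[y]zz_   read y → write z, move left, go to q0
q0 | zzx[z]zzz_   read z → write z, move right, go to q0
q0 | zzxz[z]zz_   read z → write z, move right, go to q0
q0 | zzxzz[z]z_   read z → write z, move right, go to q0
q0 | zzxzzz[z]_   read z → write z, move right, go to q0
q0 | zzxzzzz[_]   read _ → write _, move left, go to q1
q1 | zzxzzz[z]_   read z → write y, move right, go to qH
qH | zzxzzzy[_]
After 8 steps: state qH, head at 7, tape zzxzzzy.

state qH, head at 7, tape zzxzzzy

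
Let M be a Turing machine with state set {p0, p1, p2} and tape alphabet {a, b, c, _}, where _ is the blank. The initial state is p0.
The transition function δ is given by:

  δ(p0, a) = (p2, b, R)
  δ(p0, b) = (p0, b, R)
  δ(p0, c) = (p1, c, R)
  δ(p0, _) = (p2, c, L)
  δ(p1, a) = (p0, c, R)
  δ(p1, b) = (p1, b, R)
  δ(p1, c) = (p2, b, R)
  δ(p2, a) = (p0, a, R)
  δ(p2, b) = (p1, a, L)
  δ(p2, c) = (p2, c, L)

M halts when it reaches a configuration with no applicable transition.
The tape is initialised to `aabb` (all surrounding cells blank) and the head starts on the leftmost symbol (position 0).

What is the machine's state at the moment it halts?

p0 | [a]abb__   read a → write b, move R, go to p2
p2 | b[a]bb__   read a → write a, move R, go to p0
p0 | ba[b]b__   read b → write b, move R, go to p0
p0 | bab[b]__   read b → write b, move R, go to p0
p0 | babb[_]_   read _ → write c, move L, go to p2
p2 | bab[b]c_   read b → write a, move L, go to p1
p1 | ba[b]ac_   read b → write b, move R, go to p1
p1 | bab[a]c_   read a → write c, move R, go to p0
p0 | babc[c]_   read c → write c, move R, go to p1
p1 | babcc[_]
No transition is defined for (p1, _); M halts in state p1.

p1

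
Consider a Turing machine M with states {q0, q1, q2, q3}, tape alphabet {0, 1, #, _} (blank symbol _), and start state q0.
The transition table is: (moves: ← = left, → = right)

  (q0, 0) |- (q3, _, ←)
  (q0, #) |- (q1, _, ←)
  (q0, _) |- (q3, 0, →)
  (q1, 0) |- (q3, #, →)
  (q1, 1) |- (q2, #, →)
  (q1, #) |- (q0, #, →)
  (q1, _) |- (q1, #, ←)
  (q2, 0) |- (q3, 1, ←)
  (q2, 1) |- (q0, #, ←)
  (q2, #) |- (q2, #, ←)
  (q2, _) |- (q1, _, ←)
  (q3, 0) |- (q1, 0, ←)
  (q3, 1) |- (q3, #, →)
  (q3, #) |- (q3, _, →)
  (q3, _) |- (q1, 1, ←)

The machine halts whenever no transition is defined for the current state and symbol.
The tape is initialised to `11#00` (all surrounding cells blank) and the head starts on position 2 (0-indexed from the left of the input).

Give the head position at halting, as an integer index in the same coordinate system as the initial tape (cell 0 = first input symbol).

5

state=q0 head=2 tape=11[#]00_   (q0,#)→(q1,_,←)
state=q1 head=1 tape=1[1]_00_   (q1,1)→(q2,#,→)
state=q2 head=2 tape=1#[_]00_   (q2,_)→(q1,_,←)
state=q1 head=1 tape=1[#]_00_   (q1,#)→(q0,#,→)
state=q0 head=2 tape=1#[_]00_   (q0,_)→(q3,0,→)
state=q3 head=3 tape=1#0[0]0_   (q3,0)→(q1,0,←)
state=q1 head=2 tape=1#[0]00_   (q1,0)→(q3,#,→)
state=q3 head=3 tape=1##[0]0_   (q3,0)→(q1,0,←)
state=q1 head=2 tape=1#[#]00_   (q1,#)→(q0,#,→)
state=q0 head=3 tape=1##[0]0_   (q0,0)→(q3,_,←)
state=q3 head=2 tape=1#[#]_0_   (q3,#)→(q3,_,→)
state=q3 head=3 tape=1#_[_]0_   (q3,_)→(q1,1,←)
state=q1 head=2 tape=1#[_]10_   (q1,_)→(q1,#,←)
state=q1 head=1 tape=1[#]#10_   (q1,#)→(q0,#,→)
state=q0 head=2 tape=1#[#]10_   (q0,#)→(q1,_,←)
state=q1 head=1 tape=1[#]_10_   (q1,#)→(q0,#,→)
state=q0 head=2 tape=1#[_]10_   (q0,_)→(q3,0,→)
state=q3 head=3 tape=1#0[1]0_   (q3,1)→(q3,#,→)
state=q3 head=4 tape=1#0#[0]_   (q3,0)→(q1,0,←)
state=q1 head=3 tape=1#0[#]0_   (q1,#)→(q0,#,→)
state=q0 head=4 tape=1#0#[0]_   (q0,0)→(q3,_,←)
state=q3 head=3 tape=1#0[#]__   (q3,#)→(q3,_,→)
state=q3 head=4 tape=1#0_[_]_   (q3,_)→(q1,1,←)
state=q1 head=3 tape=1#0[_]1_   (q1,_)→(q1,#,←)
state=q1 head=2 tape=1#[0]#1_   (q1,0)→(q3,#,→)
state=q3 head=3 tape=1##[#]1_   (q3,#)→(q3,_,→)
state=q3 head=4 tape=1##_[1]_   (q3,1)→(q3,#,→)
state=q3 head=5 tape=1##_#[_]   (q3,_)→(q1,1,←)
state=q1 head=4 tape=1##_[#]1   (q1,#)→(q0,#,→)
state=q0 head=5 tape=1##_#[1]
At halt the head is at cell 5.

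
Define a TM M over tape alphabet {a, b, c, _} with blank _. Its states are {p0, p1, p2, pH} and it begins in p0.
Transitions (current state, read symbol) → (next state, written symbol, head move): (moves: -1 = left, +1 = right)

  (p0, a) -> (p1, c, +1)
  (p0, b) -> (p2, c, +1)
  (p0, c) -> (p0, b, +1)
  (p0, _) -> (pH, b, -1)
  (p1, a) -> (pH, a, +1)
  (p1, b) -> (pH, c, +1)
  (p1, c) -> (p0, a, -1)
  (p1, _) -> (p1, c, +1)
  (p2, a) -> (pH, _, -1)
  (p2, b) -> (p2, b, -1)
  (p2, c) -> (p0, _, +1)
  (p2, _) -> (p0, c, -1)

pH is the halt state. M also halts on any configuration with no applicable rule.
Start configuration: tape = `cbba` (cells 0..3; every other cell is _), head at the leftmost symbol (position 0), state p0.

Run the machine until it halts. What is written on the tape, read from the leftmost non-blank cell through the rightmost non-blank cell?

b_c

p0 | [c]bba   read c → write b, move +1, go to p0
p0 | b[b]ba   read b → write c, move +1, go to p2
p2 | bc[b]a   read b → write b, move -1, go to p2
p2 | b[c]ba   read c → write _, move +1, go to p0
p0 | b_[b]a   read b → write c, move +1, go to p2
p2 | b_c[a]   read a → write _, move -1, go to pH
pH | b_[c]_
The non-blank tape span at halt is b_c.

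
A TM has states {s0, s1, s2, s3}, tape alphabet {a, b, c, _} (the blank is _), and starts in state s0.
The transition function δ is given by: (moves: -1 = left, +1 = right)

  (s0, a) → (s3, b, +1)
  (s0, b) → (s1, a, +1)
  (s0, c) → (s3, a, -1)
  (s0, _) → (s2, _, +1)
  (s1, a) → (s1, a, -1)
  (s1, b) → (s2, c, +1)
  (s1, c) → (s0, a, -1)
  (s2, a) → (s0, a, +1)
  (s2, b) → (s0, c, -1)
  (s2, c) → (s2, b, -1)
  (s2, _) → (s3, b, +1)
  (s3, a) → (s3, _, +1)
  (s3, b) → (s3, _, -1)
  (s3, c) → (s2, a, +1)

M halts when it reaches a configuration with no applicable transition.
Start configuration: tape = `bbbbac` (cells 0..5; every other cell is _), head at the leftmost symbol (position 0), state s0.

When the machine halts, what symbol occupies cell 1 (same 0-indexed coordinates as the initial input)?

_

s0 | [b]bbbac_   read b → write a, move +1, go to s1
s1 | a[b]bbac_   read b → write c, move +1, go to s2
s2 | ac[b]bac_   read b → write c, move -1, go to s0
s0 | a[c]cbac_   read c → write a, move -1, go to s3
s3 | [a]acbac_   read a → write _, move +1, go to s3
s3 | _[a]cbac_   read a → write _, move +1, go to s3
s3 | __[c]bac_   read c → write a, move +1, go to s2
s2 | __a[b]ac_   read b → write c, move -1, go to s0
s0 | __[a]cac_   read a → write b, move +1, go to s3
s3 | __b[c]ac_   read c → write a, move +1, go to s2
s2 | __ba[a]c_   read a → write a, move +1, go to s0
s0 | __baa[c]_   read c → write a, move -1, go to s3
s3 | __ba[a]a_   read a → write _, move +1, go to s3
s3 | __ba_[a]_   read a → write _, move +1, go to s3
s3 | __ba__[_]
Cell 1 holds _ when M halts.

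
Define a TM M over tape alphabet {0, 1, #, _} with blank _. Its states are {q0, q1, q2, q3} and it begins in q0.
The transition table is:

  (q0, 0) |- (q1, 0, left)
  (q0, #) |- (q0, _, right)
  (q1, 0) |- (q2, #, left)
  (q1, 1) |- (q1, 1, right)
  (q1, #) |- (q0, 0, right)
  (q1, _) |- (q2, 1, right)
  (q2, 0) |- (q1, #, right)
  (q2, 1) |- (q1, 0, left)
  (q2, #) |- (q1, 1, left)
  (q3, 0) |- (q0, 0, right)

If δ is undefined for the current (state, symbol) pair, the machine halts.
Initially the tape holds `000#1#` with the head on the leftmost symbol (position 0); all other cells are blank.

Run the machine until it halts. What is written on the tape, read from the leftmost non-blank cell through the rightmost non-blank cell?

1#01#01#

state=q0 head=0 tape=__[0]00#1#   (q0,0)→(q1,0,left)
state=q1 head=-1 tape=_[_]000#1#   (q1,_)→(q2,1,right)
state=q2 head=0 tape=_1[0]00#1#   (q2,0)→(q1,#,right)
state=q1 head=1 tape=_1#[0]0#1#   (q1,0)→(q2,#,left)
state=q2 head=0 tape=_1[#]#0#1#   (q2,#)→(q1,1,left)
state=q1 head=-1 tape=_[1]1#0#1#   (q1,1)→(q1,1,right)
state=q1 head=0 tape=_1[1]#0#1#   (q1,1)→(q1,1,right)
state=q1 head=1 tape=_11[#]0#1#   (q1,#)→(q0,0,right)
state=q0 head=2 tape=_110[0]#1#   (q0,0)→(q1,0,left)
state=q1 head=1 tape=_11[0]0#1#   (q1,0)→(q2,#,left)
state=q2 head=0 tape=_1[1]#0#1#   (q2,1)→(q1,0,left)
state=q1 head=-1 tape=_[1]0#0#1#   (q1,1)→(q1,1,right)
state=q1 head=0 tape=_1[0]#0#1#   (q1,0)→(q2,#,left)
state=q2 head=-1 tape=_[1]##0#1#   (q2,1)→(q1,0,left)
state=q1 head=-2 tape=[_]0##0#1#   (q1,_)→(q2,1,right)
state=q2 head=-1 tape=1[0]##0#1#   (q2,0)→(q1,#,right)
state=q1 head=0 tape=1#[#]#0#1#   (q1,#)→(q0,0,right)
state=q0 head=1 tape=1#0[#]0#1#   (q0,#)→(q0,_,right)
state=q0 head=2 tape=1#0_[0]#1#   (q0,0)→(q1,0,left)
state=q1 head=1 tape=1#0[_]0#1#   (q1,_)→(q2,1,right)
state=q2 head=2 tape=1#01[0]#1#   (q2,0)→(q1,#,right)
state=q1 head=3 tape=1#01#[#]1#   (q1,#)→(q0,0,right)
state=q0 head=4 tape=1#01#0[1]#
The non-blank tape span at halt is 1#01#01#.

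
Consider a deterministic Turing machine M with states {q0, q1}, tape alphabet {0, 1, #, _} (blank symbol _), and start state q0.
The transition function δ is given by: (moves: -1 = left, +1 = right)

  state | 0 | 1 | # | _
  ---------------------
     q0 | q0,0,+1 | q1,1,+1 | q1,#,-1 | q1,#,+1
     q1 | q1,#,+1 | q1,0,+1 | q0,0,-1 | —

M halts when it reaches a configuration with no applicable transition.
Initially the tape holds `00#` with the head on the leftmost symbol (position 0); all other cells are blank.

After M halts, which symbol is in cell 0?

#

q0 | _[0]0#   read 0 → write 0, move +1, go to q0
q0 | _0[0]#   read 0 → write 0, move +1, go to q0
q0 | _00[#]   read # → write #, move -1, go to q1
q1 | _0[0]#   read 0 → write #, move +1, go to q1
q1 | _0#[#]   read # → write 0, move -1, go to q0
q0 | _0[#]0   read # → write #, move -1, go to q1
q1 | _[0]#0   read 0 → write #, move +1, go to q1
q1 | _#[#]0   read # → write 0, move -1, go to q0
q0 | _[#]00   read # → write #, move -1, go to q1
q1 | [_]#00
Cell 0 holds # when M halts.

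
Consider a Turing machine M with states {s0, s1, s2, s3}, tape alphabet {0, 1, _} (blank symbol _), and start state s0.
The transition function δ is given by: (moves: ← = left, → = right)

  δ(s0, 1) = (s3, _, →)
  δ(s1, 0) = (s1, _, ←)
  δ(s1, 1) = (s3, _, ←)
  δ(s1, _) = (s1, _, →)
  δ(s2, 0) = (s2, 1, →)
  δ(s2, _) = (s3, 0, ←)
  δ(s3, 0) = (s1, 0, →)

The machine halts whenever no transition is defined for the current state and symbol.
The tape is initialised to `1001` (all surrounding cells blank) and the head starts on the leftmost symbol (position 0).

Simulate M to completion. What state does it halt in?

s3

s0 | [1]001   read 1 → write _, move →, go to s3
s3 | _[0]01   read 0 → write 0, move →, go to s1
s1 | _0[0]1   read 0 → write _, move ←, go to s1
s1 | _[0]_1   read 0 → write _, move ←, go to s1
s1 | [_]__1   read _ → write _, move →, go to s1
s1 | _[_]_1   read _ → write _, move →, go to s1
s1 | __[_]1   read _ → write _, move →, go to s1
s1 | ___[1]   read 1 → write _, move ←, go to s3
s3 | __[_]_
No transition is defined for (s3, _); M halts in state s3.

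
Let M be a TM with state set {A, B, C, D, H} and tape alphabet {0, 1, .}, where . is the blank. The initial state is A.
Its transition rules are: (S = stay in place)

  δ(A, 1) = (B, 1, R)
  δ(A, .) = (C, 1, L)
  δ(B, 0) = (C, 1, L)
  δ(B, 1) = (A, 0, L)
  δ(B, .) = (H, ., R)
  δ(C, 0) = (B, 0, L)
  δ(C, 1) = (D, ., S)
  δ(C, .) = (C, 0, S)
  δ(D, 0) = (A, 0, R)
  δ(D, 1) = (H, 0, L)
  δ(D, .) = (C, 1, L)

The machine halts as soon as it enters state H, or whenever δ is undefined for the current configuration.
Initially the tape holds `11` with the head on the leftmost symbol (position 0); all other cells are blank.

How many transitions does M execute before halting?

9

state=A head=0 tape=..[1]1   (A,1)→(B,1,R)
state=B head=1 tape=..1[1]   (B,1)→(A,0,L)
state=A head=0 tape=..[1]0   (A,1)→(B,1,R)
state=B head=1 tape=..1[0]   (B,0)→(C,1,L)
state=C head=0 tape=..[1]1   (C,1)→(D,.,S)
state=D head=0 tape=..[.]1   (D,.)→(C,1,L)
state=C head=-1 tape=.[.]11   (C,.)→(C,0,S)
state=C head=-1 tape=.[0]11   (C,0)→(B,0,L)
state=B head=-2 tape=[.]011   (B,.)→(H,.,R)
state=H head=-1 tape=.[0]11
M halts after 9 transitions.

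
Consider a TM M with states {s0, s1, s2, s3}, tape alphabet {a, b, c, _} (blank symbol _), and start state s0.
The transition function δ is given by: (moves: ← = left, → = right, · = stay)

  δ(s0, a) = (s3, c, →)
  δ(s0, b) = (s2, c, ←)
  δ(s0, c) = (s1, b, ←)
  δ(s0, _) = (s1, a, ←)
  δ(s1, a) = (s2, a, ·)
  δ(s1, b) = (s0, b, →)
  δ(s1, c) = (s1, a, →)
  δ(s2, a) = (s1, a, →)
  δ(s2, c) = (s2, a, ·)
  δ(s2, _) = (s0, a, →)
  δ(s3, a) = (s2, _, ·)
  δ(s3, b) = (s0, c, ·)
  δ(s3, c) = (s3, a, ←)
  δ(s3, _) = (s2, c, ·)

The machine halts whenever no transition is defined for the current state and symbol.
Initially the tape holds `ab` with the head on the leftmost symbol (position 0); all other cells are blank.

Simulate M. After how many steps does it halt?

s0 | [a]b___   read a → write c, move →, go to s3
s3 | c[b]___   read b → write c, move ·, go to s0
s0 | c[c]___   read c → write b, move ←, go to s1
s1 | [c]b___   read c → write a, move →, go to s1
s1 | a[b]___   read b → write b, move →, go to s0
s0 | ab[_]__   read _ → write a, move ←, go to s1
s1 | a[b]a__   read b → write b, move →, go to s0
s0 | ab[a]__   read a → write c, move →, go to s3
s3 | abc[_]_   read _ → write c, move ·, go to s2
s2 | abc[c]_   read c → write a, move ·, go to s2
s2 | abc[a]_   read a → write a, move →, go to s1
s1 | abca[_]
M halts after 11 transitions.

11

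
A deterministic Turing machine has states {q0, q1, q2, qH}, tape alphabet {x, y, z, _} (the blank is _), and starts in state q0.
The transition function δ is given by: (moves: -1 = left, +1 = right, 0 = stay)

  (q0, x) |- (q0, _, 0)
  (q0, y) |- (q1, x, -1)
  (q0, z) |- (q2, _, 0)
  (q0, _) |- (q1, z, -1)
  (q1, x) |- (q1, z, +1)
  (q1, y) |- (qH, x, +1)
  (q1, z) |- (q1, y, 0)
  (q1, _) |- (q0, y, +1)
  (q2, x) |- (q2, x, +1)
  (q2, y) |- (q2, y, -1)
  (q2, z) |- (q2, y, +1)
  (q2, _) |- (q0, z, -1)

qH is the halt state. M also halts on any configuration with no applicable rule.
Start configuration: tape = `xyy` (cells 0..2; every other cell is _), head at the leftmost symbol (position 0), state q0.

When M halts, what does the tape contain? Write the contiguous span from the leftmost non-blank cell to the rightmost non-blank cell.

xzzyy

state=q0 head=0 tape=__[x]yy   (q0,x)→(q0,_,0)
state=q0 head=0 tape=__[_]yy   (q0,_)→(q1,z,-1)
state=q1 head=-1 tape=_[_]zyy   (q1,_)→(q0,y,+1)
state=q0 head=0 tape=_y[z]yy   (q0,z)→(q2,_,0)
state=q2 head=0 tape=_y[_]yy   (q2,_)→(q0,z,-1)
state=q0 head=-1 tape=_[y]zyy   (q0,y)→(q1,x,-1)
state=q1 head=-2 tape=[_]xzyy   (q1,_)→(q0,y,+1)
state=q0 head=-1 tape=y[x]zyy   (q0,x)→(q0,_,0)
state=q0 head=-1 tape=y[_]zyy   (q0,_)→(q1,z,-1)
state=q1 head=-2 tape=[y]zzyy   (q1,y)→(qH,x,+1)
state=qH head=-1 tape=x[z]zyy
The non-blank tape span at halt is xzzyy.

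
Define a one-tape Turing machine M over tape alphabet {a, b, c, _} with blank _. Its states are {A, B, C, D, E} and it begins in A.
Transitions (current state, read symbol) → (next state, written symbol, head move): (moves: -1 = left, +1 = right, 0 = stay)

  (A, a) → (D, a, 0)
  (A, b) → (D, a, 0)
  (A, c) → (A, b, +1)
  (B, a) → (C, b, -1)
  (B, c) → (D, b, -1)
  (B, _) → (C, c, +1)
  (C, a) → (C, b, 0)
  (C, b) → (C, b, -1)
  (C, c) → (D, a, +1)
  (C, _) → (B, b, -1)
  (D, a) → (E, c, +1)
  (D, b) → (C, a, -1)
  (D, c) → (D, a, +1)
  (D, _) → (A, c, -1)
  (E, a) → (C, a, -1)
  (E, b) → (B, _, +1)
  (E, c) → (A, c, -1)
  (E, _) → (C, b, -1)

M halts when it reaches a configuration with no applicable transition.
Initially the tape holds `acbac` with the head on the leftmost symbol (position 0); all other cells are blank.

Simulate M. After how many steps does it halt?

13

A | [a]cbac_   read a → write a, move 0, go to D
D | [a]cbac_   read a → write c, move +1, go to E
E | c[c]bac_   read c → write c, move -1, go to A
A | [c]cbac_   read c → write b, move +1, go to A
A | b[c]bac_   read c → write b, move +1, go to A
A | bb[b]ac_   read b → write a, move 0, go to D
D | bb[a]ac_   read a → write c, move +1, go to E
E | bbc[a]c_   read a → write a, move -1, go to C
C | bb[c]ac_   read c → write a, move +1, go to D
D | bba[a]c_   read a → write c, move +1, go to E
E | bbac[c]_   read c → write c, move -1, go to A
A | bba[c]c_   read c → write b, move +1, go to A
A | bbab[c]_   read c → write b, move +1, go to A
A | bbabb[_]
M halts after 13 transitions.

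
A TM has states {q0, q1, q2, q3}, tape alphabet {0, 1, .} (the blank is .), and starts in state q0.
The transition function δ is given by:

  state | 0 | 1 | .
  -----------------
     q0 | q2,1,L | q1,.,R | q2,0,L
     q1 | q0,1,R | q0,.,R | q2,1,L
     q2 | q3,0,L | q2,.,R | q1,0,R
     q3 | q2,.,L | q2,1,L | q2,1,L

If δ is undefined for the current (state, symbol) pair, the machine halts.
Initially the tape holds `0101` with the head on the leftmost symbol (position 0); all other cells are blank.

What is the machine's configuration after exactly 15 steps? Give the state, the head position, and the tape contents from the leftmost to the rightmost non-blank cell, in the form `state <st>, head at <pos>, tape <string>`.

state=q0 head=0 tape=.[0]101...   (q0,0)→(q2,1,L)
state=q2 head=-1 tape=[.]1101...   (q2,.)→(q1,0,R)
state=q1 head=0 tape=0[1]101...   (q1,1)→(q0,.,R)
state=q0 head=1 tape=0.[1]01...   (q0,1)→(q1,.,R)
state=q1 head=2 tape=0..[0]1...   (q1,0)→(q0,1,R)
state=q0 head=3 tape=0..1[1]...   (q0,1)→(q1,.,R)
state=q1 head=4 tape=0..1.[.]..   (q1,.)→(q2,1,L)
state=q2 head=3 tape=0..1[.]1..   (q2,.)→(q1,0,R)
state=q1 head=4 tape=0..10[1]..   (q1,1)→(q0,.,R)
state=q0 head=5 tape=0..10.[.].   (q0,.)→(q2,0,L)
state=q2 head=4 tape=0..10[.]0.   (q2,.)→(q1,0,R)
state=q1 head=5 tape=0..100[0].   (q1,0)→(q0,1,R)
state=q0 head=6 tape=0..1001[.]   (q0,.)→(q2,0,L)
state=q2 head=5 tape=0..100[1]0   (q2,1)→(q2,.,R)
state=q2 head=6 tape=0..100.[0]   (q2,0)→(q3,0,L)
state=q3 head=5 tape=0..100[.]0
After 15 steps: state q3, head at 5, tape 0..100.0.

state q3, head at 5, tape 0..100.0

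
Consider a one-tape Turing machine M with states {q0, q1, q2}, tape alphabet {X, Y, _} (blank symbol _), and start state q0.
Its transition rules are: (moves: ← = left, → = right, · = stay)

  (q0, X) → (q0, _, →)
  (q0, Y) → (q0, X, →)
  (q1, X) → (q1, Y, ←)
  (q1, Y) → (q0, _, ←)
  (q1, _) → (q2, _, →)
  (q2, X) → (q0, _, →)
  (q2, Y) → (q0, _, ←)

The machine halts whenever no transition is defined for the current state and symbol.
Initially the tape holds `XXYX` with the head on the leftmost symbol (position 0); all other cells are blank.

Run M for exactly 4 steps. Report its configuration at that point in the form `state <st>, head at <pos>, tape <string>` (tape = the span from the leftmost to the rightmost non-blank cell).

state q0, head at 4, tape X

q0 | [X]XYX_   read X → write _, move →, go to q0
q0 | _[X]YX_   read X → write _, move →, go to q0
q0 | __[Y]X_   read Y → write X, move →, go to q0
q0 | __X[X]_   read X → write _, move →, go to q0
q0 | __X_[_]
After 4 steps: state q0, head at 4, tape X.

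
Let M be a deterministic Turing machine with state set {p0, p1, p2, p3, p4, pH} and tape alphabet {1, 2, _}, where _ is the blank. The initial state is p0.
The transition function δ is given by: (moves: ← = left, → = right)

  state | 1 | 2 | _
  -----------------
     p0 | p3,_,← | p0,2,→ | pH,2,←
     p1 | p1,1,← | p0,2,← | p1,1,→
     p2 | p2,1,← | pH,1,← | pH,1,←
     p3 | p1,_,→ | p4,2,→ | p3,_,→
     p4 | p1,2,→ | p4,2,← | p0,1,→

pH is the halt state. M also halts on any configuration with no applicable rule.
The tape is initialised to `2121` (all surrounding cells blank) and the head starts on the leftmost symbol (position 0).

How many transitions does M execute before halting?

9

state=p0 head=0 tape=[2]121_   (p0,2)→(p0,2,→)
state=p0 head=1 tape=2[1]21_   (p0,1)→(p3,_,←)
state=p3 head=0 tape=[2]_21_   (p3,2)→(p4,2,→)
state=p4 head=1 tape=2[_]21_   (p4,_)→(p0,1,→)
state=p0 head=2 tape=21[2]1_   (p0,2)→(p0,2,→)
state=p0 head=3 tape=212[1]_   (p0,1)→(p3,_,←)
state=p3 head=2 tape=21[2]__   (p3,2)→(p4,2,→)
state=p4 head=3 tape=212[_]_   (p4,_)→(p0,1,→)
state=p0 head=4 tape=2121[_]   (p0,_)→(pH,2,←)
state=pH head=3 tape=212[1]2
M halts after 9 transitions.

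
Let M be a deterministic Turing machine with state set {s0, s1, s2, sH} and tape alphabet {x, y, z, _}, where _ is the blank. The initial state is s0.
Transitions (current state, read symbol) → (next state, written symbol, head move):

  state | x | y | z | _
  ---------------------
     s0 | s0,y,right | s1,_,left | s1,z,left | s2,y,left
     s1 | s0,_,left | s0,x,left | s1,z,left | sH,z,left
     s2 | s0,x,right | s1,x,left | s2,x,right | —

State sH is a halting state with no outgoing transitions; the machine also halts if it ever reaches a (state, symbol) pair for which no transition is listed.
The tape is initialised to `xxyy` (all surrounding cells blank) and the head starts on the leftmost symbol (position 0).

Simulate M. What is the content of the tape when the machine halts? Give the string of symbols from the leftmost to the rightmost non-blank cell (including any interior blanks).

z_x_y

s0 | __[x]xyy   read x → write y, move right, go to s0
s0 | __y[x]yy   read x → write y, move right, go to s0
s0 | __yy[y]y   read y → write _, move left, go to s1
s1 | __y[y]_y   read y → write x, move left, go to s0
s0 | __[y]x_y   read y → write _, move left, go to s1
s1 | _[_]_x_y   read _ → write z, move left, go to sH
sH | [_]z_x_y
The non-blank tape span at halt is z_x_y.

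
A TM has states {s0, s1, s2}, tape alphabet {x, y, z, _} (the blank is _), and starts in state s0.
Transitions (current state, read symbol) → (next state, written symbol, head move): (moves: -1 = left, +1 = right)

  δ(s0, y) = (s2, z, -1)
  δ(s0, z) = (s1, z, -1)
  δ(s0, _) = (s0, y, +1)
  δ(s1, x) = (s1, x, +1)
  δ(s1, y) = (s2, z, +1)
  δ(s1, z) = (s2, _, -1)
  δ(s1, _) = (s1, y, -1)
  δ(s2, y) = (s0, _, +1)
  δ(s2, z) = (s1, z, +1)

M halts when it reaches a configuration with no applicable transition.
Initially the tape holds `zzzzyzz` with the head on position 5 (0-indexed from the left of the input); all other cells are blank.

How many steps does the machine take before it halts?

22

s0 | _zzzzy[z]z   read z → write z, move -1, go to s1
s1 | _zzzz[y]zz   read y → write z, move +1, go to s2
s2 | _zzzzz[z]z   read z → write z, move +1, go to s1
s1 | _zzzzzz[z]   read z → write _, move -1, go to s2
s2 | _zzzzz[z]_   read z → write z, move +1, go to s1
s1 | _zzzzzz[_]   read _ → write y, move -1, go to s1
s1 | _zzzzz[z]y   read z → write _, move -1, go to s2
s2 | _zzzz[z]_y   read z → write z, move +1, go to s1
s1 | _zzzzz[_]y   read _ → write y, move -1, go to s1
s1 | _zzzz[z]yy   read z → write _, move -1, go to s2
s2 | _zzz[z]_yy   read z → write z, move +1, go to s1
s1 | _zzzz[_]yy   read _ → write y, move -1, go to s1
s1 | _zzz[z]yyy   read z → write _, move -1, go to s2
s2 | _zz[z]_yyy   read z → write z, move +1, go to s1
s1 | _zzz[_]yyy   read _ → write y, move -1, go to s1
s1 | _zz[z]yyyy   read z → write _, move -1, go to s2
s2 | _z[z]_yyyy   read z → write z, move +1, go to s1
s1 | _zz[_]yyyy   read _ → write y, move -1, go to s1
s1 | _z[z]yyyyy   read z → write _, move -1, go to s2
s2 | _[z]_yyyyy   read z → write z, move +1, go to s1
s1 | _z[_]yyyyy   read _ → write y, move -1, go to s1
s1 | _[z]yyyyyy   read z → write _, move -1, go to s2
s2 | [_]_yyyyyy
M halts after 22 transitions.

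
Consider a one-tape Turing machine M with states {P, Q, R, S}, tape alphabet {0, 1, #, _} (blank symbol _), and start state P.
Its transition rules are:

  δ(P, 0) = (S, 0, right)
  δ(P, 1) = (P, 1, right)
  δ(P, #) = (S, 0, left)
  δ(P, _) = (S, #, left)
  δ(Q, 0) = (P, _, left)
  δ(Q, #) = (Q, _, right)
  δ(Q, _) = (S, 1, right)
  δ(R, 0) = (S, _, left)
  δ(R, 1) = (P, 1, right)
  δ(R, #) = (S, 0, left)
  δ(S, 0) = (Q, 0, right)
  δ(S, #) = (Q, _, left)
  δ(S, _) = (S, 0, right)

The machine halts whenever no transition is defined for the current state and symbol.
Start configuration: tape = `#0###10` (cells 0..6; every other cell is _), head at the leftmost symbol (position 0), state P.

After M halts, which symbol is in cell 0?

0

state=P head=0 tape=_[#]0###10   (P,#)→(S,0,left)
state=S head=-1 tape=[_]00###10   (S,_)→(S,0,right)
state=S head=0 tape=0[0]0###10   (S,0)→(Q,0,right)
state=Q head=1 tape=00[0]###10   (Q,0)→(P,_,left)
state=P head=0 tape=0[0]_###10   (P,0)→(S,0,right)
state=S head=1 tape=00[_]###10   (S,_)→(S,0,right)
state=S head=2 tape=000[#]##10   (S,#)→(Q,_,left)
state=Q head=1 tape=00[0]_##10   (Q,0)→(P,_,left)
state=P head=0 tape=0[0]__##10   (P,0)→(S,0,right)
state=S head=1 tape=00[_]_##10   (S,_)→(S,0,right)
state=S head=2 tape=000[_]##10   (S,_)→(S,0,right)
state=S head=3 tape=0000[#]#10   (S,#)→(Q,_,left)
state=Q head=2 tape=000[0]_#10   (Q,0)→(P,_,left)
state=P head=1 tape=00[0]__#10   (P,0)→(S,0,right)
state=S head=2 tape=000[_]_#10   (S,_)→(S,0,right)
state=S head=3 tape=0000[_]#10   (S,_)→(S,0,right)
state=S head=4 tape=00000[#]10   (S,#)→(Q,_,left)
state=Q head=3 tape=0000[0]_10   (Q,0)→(P,_,left)
state=P head=2 tape=000[0]__10   (P,0)→(S,0,right)
state=S head=3 tape=0000[_]_10   (S,_)→(S,0,right)
state=S head=4 tape=00000[_]10   (S,_)→(S,0,right)
state=S head=5 tape=000000[1]0
Cell 0 holds 0 when M halts.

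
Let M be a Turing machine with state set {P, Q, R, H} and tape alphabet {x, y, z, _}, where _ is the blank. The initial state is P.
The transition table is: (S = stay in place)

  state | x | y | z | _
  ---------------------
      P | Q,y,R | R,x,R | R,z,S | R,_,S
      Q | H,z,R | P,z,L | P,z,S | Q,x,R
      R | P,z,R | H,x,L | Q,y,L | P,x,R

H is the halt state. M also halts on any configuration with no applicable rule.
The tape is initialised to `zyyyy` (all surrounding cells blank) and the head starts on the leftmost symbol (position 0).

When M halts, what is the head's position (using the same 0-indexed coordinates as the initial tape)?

P | __[z]yyyy   read z → write z, move S, go to R
R | __[z]yyyy   read z → write y, move L, go to Q
Q | _[_]yyyyy   read _ → write x, move R, go to Q
Q | _x[y]yyyy   read y → write z, move L, go to P
P | _[x]zyyyy   read x → write y, move R, go to Q
Q | _y[z]yyyy   read z → write z, move S, go to P
P | _y[z]yyyy   read z → write z, move S, go to R
R | _y[z]yyyy   read z → write y, move L, go to Q
Q | _[y]yyyyy   read y → write z, move L, go to P
P | [_]zyyyyy   read _ → write _, move S, go to R
R | [_]zyyyyy   read _ → write x, move R, go to P
P | x[z]yyyyy   read z → write z, move S, go to R
R | x[z]yyyyy   read z → write y, move L, go to Q
Q | [x]yyyyyy   read x → write z, move R, go to H
H | z[y]yyyyy
At halt the head is at cell -1.

-1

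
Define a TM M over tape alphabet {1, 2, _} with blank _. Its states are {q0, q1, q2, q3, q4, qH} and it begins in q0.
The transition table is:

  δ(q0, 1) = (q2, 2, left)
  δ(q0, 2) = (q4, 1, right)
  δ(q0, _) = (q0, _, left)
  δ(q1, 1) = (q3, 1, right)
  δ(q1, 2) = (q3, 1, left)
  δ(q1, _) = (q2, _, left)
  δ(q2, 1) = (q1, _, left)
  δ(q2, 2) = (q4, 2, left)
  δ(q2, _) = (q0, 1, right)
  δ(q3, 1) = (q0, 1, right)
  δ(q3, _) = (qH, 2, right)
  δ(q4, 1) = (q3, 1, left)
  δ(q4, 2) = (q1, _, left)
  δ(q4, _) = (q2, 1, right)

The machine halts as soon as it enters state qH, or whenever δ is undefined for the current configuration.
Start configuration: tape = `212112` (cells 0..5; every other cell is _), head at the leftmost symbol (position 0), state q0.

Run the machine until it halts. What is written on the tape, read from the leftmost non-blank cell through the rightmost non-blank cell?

111112112

state=q0 head=0 tape=___[2]12112   (q0,2)→(q4,1,right)
state=q4 head=1 tape=___1[1]2112   (q4,1)→(q3,1,left)
state=q3 head=0 tape=___[1]12112   (q3,1)→(q0,1,right)
state=q0 head=1 tape=___1[1]2112   (q0,1)→(q2,2,left)
state=q2 head=0 tape=___[1]22112   (q2,1)→(q1,_,left)
state=q1 head=-1 tape=__[_]_22112   (q1,_)→(q2,_,left)
state=q2 head=-2 tape=_[_]__22112   (q2,_)→(q0,1,right)
state=q0 head=-1 tape=_1[_]_22112   (q0,_)→(q0,_,left)
state=q0 head=-2 tape=_[1]__22112   (q0,1)→(q2,2,left)
state=q2 head=-3 tape=[_]2__22112   (q2,_)→(q0,1,right)
state=q0 head=-2 tape=1[2]__22112   (q0,2)→(q4,1,right)
state=q4 head=-1 tape=11[_]_22112   (q4,_)→(q2,1,right)
state=q2 head=0 tape=111[_]22112   (q2,_)→(q0,1,right)
state=q0 head=1 tape=1111[2]2112   (q0,2)→(q4,1,right)
state=q4 head=2 tape=11111[2]112   (q4,2)→(q1,_,left)
state=q1 head=1 tape=1111[1]_112   (q1,1)→(q3,1,right)
state=q3 head=2 tape=11111[_]112   (q3,_)→(qH,2,right)
state=qH head=3 tape=111112[1]12
The non-blank tape span at halt is 111112112.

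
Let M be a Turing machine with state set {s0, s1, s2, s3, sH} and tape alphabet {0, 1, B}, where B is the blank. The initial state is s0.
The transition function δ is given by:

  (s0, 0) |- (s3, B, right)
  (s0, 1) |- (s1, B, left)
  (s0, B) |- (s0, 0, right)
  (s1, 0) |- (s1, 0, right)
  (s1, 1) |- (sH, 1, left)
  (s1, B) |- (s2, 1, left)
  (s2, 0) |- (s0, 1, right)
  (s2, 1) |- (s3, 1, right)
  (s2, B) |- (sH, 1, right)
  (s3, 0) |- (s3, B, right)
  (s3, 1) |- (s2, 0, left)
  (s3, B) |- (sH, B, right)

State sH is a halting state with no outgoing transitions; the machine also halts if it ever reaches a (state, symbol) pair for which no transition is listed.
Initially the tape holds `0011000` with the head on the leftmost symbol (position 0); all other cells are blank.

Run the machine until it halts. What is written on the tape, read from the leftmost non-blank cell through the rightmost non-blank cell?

101000

s0 | [0]011000   read 0 → write B, move right, go to s3
s3 | B[0]11000   read 0 → write B, move right, go to s3
s3 | BB[1]1000   read 1 → write 0, move left, go to s2
s2 | B[B]01000   read B → write 1, move right, go to sH
sH | B1[0]1000
The non-blank tape span at halt is 101000.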